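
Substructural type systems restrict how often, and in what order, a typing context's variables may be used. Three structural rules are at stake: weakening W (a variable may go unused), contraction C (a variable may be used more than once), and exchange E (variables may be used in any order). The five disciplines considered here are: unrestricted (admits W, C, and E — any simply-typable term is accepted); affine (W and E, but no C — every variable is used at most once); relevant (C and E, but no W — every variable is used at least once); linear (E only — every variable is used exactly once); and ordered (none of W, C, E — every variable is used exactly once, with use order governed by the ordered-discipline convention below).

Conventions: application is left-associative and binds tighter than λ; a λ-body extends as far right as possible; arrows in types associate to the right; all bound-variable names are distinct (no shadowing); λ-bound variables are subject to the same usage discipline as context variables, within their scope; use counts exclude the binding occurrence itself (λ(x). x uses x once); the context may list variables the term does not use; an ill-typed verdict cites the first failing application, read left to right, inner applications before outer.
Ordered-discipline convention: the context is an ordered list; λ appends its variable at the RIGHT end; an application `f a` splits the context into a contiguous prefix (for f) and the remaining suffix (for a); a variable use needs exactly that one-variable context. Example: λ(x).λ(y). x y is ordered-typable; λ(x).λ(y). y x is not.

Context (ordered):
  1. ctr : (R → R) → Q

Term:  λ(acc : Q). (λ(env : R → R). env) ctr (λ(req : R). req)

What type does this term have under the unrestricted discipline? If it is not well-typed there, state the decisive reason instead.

not well-typed under unrestricted — not simply typable
variable uses: ctr: 1, acc (bound): 0, env (bound): 1, req (bound): 1
use order (left to right): env, ctr, req
typing: ill-typed: a function awaiting R → R gets (R → R) → Q
summary: ordered ✗; linear ✗; affine ✗; relevant ✗; unrestricted ✗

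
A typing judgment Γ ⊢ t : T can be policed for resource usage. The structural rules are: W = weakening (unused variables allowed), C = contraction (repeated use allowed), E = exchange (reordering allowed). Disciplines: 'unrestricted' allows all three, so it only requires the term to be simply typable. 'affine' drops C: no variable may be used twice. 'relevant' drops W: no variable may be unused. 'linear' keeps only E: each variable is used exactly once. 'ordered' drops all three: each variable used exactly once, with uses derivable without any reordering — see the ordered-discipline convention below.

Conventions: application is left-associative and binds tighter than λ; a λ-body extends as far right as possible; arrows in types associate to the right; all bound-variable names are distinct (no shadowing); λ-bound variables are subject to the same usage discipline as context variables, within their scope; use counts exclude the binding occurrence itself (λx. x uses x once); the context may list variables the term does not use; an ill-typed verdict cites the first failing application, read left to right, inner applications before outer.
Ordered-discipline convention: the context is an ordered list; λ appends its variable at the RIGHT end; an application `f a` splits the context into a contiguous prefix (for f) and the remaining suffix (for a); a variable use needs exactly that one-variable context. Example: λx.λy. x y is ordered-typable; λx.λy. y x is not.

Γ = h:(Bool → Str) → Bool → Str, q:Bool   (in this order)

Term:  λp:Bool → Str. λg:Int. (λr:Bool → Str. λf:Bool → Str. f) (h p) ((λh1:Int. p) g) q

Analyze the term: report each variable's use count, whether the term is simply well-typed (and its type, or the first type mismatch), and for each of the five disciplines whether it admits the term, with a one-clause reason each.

variable uses: h ×1; q ×1; p [bound] ×2; g [bound] ×1; r [bound] ×0; f [bound] ×1; h1 [bound] ×0
uses in reading order: f, h, p, p, g, q
typing: well-typed — term : (Bool → Str) → Int → Str
ordered ✗ (needs contraction — p ×2; r, h1 never used (weakening))
linear ✗ (needs contraction — p ×2; r, h1 never used (weakening))
affine ✗ (needs contraction — p ×2)
relevant ✗ (r, h1 never used (weakening))
unrestricted ✓ (well-typed at (Bool → Str) → Int → Str; no restrictions here)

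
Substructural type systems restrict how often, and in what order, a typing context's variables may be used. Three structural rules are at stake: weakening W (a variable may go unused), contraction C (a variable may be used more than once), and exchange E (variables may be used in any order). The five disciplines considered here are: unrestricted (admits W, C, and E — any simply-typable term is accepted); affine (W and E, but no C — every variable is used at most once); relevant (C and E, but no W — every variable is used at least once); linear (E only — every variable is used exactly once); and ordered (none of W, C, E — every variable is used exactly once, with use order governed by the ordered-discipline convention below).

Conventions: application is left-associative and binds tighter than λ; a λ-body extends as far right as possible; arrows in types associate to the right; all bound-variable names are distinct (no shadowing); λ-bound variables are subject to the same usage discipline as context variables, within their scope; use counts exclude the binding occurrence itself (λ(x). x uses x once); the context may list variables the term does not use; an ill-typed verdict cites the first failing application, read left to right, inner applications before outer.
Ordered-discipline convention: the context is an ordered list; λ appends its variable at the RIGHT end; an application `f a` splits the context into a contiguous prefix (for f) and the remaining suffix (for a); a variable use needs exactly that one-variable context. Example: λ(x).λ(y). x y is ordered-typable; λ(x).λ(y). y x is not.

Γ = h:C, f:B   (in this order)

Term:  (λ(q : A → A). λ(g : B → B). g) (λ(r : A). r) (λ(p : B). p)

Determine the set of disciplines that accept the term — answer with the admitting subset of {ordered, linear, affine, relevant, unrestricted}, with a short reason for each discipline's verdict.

accepted by: affine, unrestricted
use counts: h: 0×, f: 0×, q [bound]: 0×, g [bound]: 1×, r [bound]: 1×, p [bound]: 1×
uses in reading order: g, r, p
typing: well-typed — term : B → B
ordered: ✗ — h, f, q never used (weakening)
linear: ✗ — h, f, q never used (weakening)
affine: ✓ — h, f, q, g, r, p: no repeats, contraction unneeded
relevant: ✗ — h, f, q never used (weakening)
unrestricted: ✓ — simply typable at B → B; W, C, E all held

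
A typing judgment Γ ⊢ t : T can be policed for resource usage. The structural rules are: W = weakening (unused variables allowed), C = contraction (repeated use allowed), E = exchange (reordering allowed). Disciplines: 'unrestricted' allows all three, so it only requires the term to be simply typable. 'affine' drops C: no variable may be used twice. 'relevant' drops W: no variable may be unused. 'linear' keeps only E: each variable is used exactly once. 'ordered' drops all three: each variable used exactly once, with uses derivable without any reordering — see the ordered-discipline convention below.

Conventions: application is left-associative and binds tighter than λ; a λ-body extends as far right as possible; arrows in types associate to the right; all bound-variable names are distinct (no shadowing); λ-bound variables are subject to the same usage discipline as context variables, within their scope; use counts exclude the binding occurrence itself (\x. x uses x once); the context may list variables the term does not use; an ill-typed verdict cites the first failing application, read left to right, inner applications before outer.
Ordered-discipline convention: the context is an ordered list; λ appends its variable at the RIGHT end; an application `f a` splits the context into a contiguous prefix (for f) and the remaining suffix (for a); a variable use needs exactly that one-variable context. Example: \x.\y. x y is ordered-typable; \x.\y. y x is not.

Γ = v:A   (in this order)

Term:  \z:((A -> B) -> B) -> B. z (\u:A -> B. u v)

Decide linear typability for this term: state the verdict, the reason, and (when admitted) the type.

yes — v, z, u: one use apiece; term : (((A -> B) -> B) -> B) -> B
variable uses: v: 1×; z (bound): 1×; u (bound): 1×
use order (left to right): z, u, v
typing: well-typed at (((A -> B) -> B) -> B) -> B
across the five disciplines: ordered ✗ | linear ✓ | affine ✓ | relevant ✓ | unrestricted ✓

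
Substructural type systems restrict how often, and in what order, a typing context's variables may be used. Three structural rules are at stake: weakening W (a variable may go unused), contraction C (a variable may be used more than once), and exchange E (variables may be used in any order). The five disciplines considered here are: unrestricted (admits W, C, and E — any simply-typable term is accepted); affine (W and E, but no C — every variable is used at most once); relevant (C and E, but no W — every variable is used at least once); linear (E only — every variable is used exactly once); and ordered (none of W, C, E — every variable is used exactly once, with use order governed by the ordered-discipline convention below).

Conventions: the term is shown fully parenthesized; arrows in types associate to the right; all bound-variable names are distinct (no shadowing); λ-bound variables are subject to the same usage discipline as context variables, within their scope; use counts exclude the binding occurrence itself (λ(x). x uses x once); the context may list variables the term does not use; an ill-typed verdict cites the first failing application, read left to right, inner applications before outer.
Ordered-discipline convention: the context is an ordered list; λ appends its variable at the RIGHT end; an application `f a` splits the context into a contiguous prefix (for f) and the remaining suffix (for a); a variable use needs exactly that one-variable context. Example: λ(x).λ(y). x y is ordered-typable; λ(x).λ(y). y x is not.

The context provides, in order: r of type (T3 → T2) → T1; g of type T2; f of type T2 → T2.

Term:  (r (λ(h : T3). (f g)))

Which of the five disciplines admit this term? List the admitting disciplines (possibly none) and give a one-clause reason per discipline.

accepted by: affine, unrestricted
usage: r: 1×; g: 1×; f: 1×; h (bound): 0×
use order (left to right): r, f, g
typing: well-typed at T1
ordered: ✗, unused: h — weakening required
linear: ✗, unused: h — weakening required
affine: ✓, none of r, g, f, h used more than once
relevant: ✗, unused: h — weakening required
unrestricted: ✓, type-checks (T1) and nothing is barred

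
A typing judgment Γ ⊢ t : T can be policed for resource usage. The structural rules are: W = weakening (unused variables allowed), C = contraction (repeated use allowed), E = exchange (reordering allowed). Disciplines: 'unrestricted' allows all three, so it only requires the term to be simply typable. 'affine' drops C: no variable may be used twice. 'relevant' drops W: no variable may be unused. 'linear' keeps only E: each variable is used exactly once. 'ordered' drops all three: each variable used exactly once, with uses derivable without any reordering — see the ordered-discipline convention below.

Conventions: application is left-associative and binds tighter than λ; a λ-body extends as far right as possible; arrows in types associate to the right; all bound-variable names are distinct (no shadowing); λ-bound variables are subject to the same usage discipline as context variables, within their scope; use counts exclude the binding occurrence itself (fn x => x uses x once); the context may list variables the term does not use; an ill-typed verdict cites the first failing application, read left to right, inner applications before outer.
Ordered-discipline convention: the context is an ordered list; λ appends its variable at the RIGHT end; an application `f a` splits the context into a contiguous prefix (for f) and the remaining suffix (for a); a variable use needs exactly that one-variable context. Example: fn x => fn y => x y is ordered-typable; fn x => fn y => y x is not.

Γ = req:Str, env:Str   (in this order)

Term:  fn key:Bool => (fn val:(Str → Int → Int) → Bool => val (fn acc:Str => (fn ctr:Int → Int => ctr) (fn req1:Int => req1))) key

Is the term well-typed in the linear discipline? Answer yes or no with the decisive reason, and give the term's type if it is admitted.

no — not simply typable
variable uses: req: 0; env: 0; key (bound): 1; val (bound): 1; acc (bound): 0; ctr (bound): 1; req1 (bound): 1
order of uses: val, ctr, req1, key
typing: ill-typed: an application expects (Str → Int → Int) → Bool but receives Bool
per-discipline verdicts: ordered ✗, linear ✗, affine ✗, relevant ✗, unrestricted ✗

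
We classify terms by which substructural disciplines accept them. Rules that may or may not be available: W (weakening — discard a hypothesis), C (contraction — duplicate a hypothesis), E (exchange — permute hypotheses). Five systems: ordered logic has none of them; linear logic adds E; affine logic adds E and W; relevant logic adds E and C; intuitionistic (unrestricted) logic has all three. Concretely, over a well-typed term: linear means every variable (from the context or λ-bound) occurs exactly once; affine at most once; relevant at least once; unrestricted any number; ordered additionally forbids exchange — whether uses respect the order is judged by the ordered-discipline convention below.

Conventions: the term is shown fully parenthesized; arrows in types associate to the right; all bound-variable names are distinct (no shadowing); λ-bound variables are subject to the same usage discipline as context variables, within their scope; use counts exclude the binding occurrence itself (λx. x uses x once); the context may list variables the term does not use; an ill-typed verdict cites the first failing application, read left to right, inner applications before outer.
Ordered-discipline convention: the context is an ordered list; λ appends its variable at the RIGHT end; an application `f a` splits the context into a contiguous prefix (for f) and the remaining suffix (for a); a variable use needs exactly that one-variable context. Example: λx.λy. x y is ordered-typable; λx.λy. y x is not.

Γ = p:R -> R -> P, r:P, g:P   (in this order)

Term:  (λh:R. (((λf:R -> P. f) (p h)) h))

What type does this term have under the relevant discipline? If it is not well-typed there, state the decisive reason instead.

not well-typed under relevant — r, g never used (weakening)
variable uses: p=1; r=0; g=0; h (λ-bound)=2; f (λ-bound)=1
order of uses: f, p, h, h
typing: well-typed — term : R -> P
across the five disciplines: ordered ✗; linear ✗; affine ✗; relevant ✗; unrestricted ✓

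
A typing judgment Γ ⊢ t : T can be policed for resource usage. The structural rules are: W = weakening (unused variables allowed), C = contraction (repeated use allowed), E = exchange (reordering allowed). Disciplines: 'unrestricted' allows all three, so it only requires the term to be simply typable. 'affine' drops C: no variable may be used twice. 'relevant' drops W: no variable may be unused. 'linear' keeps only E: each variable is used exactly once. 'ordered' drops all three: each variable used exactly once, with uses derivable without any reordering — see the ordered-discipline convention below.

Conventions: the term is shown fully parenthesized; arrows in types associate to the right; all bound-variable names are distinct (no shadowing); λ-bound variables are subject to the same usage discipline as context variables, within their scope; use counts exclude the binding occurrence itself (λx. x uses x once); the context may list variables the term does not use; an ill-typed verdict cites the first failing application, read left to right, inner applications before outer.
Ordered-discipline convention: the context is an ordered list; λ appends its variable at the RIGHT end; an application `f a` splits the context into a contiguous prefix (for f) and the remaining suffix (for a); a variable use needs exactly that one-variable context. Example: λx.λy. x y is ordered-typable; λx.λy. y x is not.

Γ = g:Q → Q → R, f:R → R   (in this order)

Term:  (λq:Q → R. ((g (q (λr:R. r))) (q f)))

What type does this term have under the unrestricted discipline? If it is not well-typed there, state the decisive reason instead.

not well-typed under unrestricted — the type mismatch rejects it
counts: g ×1; f ×1; q (λ-bound) ×2; r (λ-bound) ×1
order of uses: g, q, r, q, f
typing: ill-typed: argument of type R → R where Q is required
summary: ordered ✗; linear ✗; affine ✗; relevant ✗; unrestricted ✗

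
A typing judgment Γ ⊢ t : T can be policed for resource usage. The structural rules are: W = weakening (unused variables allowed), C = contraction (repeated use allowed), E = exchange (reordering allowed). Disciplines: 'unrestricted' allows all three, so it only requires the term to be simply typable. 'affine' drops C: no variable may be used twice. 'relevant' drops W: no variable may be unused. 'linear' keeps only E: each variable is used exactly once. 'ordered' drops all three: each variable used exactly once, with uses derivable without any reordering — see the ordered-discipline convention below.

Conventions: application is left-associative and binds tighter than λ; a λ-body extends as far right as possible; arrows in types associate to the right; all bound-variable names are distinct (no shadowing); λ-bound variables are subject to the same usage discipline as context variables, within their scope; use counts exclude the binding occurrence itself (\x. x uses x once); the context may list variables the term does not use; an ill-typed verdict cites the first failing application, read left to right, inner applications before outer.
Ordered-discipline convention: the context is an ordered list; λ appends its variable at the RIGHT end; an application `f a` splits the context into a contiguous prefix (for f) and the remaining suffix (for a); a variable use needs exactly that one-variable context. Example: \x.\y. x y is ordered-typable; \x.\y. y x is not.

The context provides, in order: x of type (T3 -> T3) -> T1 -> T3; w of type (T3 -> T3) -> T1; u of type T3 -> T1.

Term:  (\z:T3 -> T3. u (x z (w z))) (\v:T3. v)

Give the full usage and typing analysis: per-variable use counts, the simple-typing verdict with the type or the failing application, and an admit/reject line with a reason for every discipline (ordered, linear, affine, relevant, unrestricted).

use counts: x: 1×; w: 1×; u: 1×; z [bound]: 2×; v [bound]: 1×
use order (left to right): u, x, z, w, z, v
typing: ✓ — T1
ordered: ✗ — uses contraction: z ×2
linear: ✗ — uses contraction: z ×2
affine: ✗ — uses contraction: z ×2
relevant: ✓ — every one of x, w, u, z, v appears
unrestricted: ✓ — typability at T1 is all that's needed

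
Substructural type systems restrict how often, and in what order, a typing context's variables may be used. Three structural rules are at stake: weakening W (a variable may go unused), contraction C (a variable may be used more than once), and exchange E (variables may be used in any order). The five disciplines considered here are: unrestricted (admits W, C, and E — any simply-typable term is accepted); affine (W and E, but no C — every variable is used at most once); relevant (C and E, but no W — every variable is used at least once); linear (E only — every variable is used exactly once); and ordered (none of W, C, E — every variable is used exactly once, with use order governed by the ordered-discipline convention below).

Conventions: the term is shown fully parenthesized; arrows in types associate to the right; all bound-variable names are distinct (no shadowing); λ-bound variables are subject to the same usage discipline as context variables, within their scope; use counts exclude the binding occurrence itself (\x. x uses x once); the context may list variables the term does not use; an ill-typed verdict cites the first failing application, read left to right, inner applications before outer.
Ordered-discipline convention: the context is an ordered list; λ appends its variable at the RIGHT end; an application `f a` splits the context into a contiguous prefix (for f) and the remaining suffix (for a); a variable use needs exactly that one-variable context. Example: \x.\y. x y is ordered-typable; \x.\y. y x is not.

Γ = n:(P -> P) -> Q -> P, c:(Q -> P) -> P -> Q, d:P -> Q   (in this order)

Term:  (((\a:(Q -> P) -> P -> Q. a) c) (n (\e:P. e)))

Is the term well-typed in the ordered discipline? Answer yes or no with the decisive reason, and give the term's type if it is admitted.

no — needs weakening: d unused
usage: n=1, c=1, d=0, a (bound)=1, e (bound)=1
order of uses: a, c, n, e
typing: ✓ — P -> Q
summary: ordered ✗ | linear ✗ | affine ✓ | relevant ✗ | unrestricted ✓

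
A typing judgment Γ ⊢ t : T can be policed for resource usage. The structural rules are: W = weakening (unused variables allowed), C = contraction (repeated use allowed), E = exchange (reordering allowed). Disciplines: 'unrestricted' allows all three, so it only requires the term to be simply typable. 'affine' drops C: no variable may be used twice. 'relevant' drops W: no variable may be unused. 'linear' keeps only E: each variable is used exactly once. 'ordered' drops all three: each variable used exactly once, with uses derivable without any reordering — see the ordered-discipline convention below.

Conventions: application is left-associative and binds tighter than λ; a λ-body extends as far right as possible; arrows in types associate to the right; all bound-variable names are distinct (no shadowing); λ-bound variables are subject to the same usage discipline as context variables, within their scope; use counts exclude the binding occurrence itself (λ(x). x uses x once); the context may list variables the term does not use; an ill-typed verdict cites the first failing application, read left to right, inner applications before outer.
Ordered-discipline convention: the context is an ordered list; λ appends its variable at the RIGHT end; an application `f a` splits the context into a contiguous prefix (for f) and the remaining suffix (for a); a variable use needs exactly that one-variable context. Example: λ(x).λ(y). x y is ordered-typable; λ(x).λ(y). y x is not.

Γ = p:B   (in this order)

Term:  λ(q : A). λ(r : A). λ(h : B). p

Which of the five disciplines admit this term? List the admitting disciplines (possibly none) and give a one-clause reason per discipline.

accepted by: affine, unrestricted
variable uses: p ×1, q (bound) ×0, r (bound) ×0, h (bound) ×0
uses in reading order: p
typing: the term checks, with type A → A → B → B
ordered: ✗ — q, r, h left unused
linear: ✗ — q, r, h left unused
affine: ✓ — none of p, q, r, h used more than once
relevant: ✗ — q, r, h left unused
unrestricted: ✓ — well-typed at A → A → B → B; no restrictions here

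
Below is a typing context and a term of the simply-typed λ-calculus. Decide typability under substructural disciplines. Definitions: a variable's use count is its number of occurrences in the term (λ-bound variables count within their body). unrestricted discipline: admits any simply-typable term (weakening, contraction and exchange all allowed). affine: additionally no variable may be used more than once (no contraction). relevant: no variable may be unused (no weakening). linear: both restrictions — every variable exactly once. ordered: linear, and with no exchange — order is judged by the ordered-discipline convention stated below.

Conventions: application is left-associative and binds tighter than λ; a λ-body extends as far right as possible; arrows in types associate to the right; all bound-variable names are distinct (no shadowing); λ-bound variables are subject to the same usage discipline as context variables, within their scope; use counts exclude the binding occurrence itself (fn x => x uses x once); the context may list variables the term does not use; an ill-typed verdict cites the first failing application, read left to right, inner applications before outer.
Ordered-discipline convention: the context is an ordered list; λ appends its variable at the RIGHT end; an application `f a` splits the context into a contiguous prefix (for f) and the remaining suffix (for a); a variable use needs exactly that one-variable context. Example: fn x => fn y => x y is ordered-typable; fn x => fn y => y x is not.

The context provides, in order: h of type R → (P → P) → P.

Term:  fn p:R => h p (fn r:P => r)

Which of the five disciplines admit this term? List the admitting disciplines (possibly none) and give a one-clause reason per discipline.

admitted in: ordered, linear, affine, relevant, unrestricted
usage: h: 1×; p (λ-bound): 1×; r (λ-bound): 1×
order of uses: h, p, r
typing: well-typed — term : R → P
ordered: ✓, h, p, r: once each, no exchange needed
linear: ✓, exactly-once usage across h, p, r
affine: ✓, no duplicate uses among h, p, r
relevant: ✓, h, p, r: all used, weakening unneeded
unrestricted: ✓, simply typable at R → P; W, C, E all held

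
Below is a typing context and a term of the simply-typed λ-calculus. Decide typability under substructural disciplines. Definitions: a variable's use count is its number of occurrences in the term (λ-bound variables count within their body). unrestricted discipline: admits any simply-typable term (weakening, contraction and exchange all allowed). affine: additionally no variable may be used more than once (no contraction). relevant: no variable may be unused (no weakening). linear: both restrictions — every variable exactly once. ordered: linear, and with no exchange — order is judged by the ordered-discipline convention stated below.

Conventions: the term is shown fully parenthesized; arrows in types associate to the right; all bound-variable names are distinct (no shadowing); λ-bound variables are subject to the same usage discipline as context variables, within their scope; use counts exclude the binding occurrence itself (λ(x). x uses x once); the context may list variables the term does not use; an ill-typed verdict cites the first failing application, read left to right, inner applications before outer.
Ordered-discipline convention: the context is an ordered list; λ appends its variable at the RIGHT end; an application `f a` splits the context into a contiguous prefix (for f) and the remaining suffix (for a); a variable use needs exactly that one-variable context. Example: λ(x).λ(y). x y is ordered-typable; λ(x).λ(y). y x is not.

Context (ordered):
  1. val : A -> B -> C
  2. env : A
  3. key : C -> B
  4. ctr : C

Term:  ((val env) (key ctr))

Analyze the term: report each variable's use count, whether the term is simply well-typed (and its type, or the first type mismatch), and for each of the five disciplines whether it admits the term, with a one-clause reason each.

variable uses: val ×1, env ×1, key ×1, ctr ×1
use order (left to right): val, env, key, ctr
typing: well-typed — term : C
ordered: ✓ — val, env, key, ctr: once each, no exchange needed
linear: ✓ — val, env, key, ctr: one use apiece
affine: ✓ — val, env, key, ctr: no repeats, contraction unneeded
relevant: ✓ — every one of val, env, key, ctr appears
unrestricted: ✓ — type-checks (C) and nothing is barred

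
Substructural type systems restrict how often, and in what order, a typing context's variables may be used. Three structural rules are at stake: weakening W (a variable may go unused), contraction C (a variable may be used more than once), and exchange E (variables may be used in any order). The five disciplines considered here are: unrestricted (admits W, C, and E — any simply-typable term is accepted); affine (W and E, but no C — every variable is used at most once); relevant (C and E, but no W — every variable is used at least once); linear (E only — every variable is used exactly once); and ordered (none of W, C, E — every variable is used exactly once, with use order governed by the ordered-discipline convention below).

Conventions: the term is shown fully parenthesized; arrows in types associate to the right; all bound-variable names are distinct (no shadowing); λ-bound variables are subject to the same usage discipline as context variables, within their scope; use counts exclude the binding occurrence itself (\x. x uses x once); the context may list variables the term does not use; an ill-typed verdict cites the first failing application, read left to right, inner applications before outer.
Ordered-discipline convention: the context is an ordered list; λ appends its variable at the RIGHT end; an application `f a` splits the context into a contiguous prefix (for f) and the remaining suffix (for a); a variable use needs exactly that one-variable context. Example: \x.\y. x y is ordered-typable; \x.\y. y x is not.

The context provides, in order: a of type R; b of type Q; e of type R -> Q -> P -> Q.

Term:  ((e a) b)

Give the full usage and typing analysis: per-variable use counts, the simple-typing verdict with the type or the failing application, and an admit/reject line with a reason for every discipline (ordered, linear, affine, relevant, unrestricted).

usage: a: 1, b: 1, e: 1
uses in reading order: e, a, b
typing: well-typed at P -> Q
ordered: ✗, no ordered split (uses run e, a, b)
linear: ✓, exactly-once usage across a, b, e
affine: ✓, a, b, e: no repeats, contraction unneeded
relevant: ✓, at least one use each (a, b, e)
unrestricted: ✓, typability at P -> Q is all that's needed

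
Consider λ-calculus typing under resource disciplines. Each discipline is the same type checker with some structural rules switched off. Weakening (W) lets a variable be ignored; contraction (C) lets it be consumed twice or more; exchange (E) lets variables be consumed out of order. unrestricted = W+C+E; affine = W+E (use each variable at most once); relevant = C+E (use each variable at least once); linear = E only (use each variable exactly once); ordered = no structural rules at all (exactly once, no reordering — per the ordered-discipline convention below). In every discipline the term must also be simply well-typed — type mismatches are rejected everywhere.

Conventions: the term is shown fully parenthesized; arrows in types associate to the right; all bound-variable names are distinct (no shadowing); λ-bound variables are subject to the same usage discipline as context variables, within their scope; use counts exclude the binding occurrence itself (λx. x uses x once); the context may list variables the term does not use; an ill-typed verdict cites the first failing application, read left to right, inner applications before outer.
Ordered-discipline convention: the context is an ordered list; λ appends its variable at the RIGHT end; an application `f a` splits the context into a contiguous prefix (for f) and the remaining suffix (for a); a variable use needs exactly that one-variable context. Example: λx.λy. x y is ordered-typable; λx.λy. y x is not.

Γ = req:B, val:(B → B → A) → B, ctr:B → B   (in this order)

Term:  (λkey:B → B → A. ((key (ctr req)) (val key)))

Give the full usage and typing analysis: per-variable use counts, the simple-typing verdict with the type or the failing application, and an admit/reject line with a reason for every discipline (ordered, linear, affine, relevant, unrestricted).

variable uses: req: 1×, val: 1×, ctr: 1×, key (bound): 2×
use order (left to right): key, ctr, req, val, key
typing: well-typed at (B → B → A) → A
ordered ✗ (uses contraction: key ×2)
linear ✗ (uses contraction: key ×2)
affine ✗ (uses contraction: key ×2)
relevant ✓ (every one of req, val, ctr, key appears)
unrestricted ✓ (simply typable at (B → B → A) → A; W, C, E all held)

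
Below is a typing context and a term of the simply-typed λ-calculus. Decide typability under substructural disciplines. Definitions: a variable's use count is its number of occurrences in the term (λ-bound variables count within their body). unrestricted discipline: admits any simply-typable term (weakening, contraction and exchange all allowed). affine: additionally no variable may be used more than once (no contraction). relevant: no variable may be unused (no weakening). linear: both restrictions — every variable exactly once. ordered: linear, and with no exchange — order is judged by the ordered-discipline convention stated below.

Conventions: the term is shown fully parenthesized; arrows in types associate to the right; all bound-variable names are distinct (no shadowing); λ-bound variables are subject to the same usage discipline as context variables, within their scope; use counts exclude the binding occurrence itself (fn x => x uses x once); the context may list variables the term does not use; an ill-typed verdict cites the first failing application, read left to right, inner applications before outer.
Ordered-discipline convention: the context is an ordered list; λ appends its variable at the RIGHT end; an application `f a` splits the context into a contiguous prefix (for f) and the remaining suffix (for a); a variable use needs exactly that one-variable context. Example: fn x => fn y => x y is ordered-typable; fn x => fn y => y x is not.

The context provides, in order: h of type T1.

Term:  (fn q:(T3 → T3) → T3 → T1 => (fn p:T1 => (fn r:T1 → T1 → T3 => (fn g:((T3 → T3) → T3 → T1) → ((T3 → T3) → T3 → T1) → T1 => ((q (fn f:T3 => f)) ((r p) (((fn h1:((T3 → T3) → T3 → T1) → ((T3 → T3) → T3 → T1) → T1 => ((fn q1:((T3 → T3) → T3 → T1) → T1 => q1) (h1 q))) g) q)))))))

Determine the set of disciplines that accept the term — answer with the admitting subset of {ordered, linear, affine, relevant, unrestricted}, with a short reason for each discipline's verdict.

accepted by: unrestricted
use counts: h ×0, q (λ-bound) ×3, p (λ-bound) ×1, r (λ-bound) ×1, g (λ-bound) ×1, f (λ-bound) ×1, h1 (λ-bound) ×1, q1 (λ-bound) ×1
order of uses: q, f, r, p, q1, h1, q, g, q
typing: well-typed — term : ((T3 → T3) → T3 → T1) → T1 → (T1 → T1 → T3) → (((T3 → T3) → T3 → T1) → ((T3 → T3) → T3 → T1) → T1) → T1
ordered ✗ (q ×3 used more than once (contraction); unused: h — weakening required)
linear ✗ (q ×3 used more than once (contraction); unused: h — weakening required)
affine ✗ (q ×3 used more than once (contraction))
relevant ✗ (unused: h — weakening required)
unrestricted ✓ (well-typed at ((T3 → T3) → T3 → T1) → T1 → (T1 → T1 → T3) → (((T3 → T3) → T3 → T1) → ((T3 → T3) → T3 → T1) → T1) → T1; no restrictions here)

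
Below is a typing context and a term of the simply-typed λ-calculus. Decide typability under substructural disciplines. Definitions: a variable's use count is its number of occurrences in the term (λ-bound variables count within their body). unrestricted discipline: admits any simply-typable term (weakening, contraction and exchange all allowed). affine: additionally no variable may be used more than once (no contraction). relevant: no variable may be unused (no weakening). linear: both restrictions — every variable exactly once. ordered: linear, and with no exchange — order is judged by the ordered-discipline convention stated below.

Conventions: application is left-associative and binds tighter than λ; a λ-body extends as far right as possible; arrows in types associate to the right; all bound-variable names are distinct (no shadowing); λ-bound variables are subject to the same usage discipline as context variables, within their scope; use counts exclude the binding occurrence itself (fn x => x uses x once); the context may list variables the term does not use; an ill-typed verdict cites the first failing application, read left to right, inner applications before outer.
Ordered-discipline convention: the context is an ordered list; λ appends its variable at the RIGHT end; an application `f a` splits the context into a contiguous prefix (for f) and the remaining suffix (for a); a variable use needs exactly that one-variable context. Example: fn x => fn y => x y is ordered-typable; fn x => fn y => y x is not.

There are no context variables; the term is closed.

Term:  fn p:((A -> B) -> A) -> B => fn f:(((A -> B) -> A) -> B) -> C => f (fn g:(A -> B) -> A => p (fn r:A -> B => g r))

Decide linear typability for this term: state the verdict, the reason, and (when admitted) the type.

yes — single use per variable (p, f, g, r); term : (((A -> B) -> A) -> B) -> ((((A -> B) -> A) -> B) -> C) -> C
counts: p (bound)=1; f (bound)=1; g (bound)=1; r (bound)=1
uses in reading order: f, p, g, r
typing: well-typed at (((A -> B) -> A) -> B) -> ((((A -> B) -> A) -> B) -> C) -> C
all disciplines: ordered ✗; linear ✓; affine ✓; relevant ✓; unrestricted ✓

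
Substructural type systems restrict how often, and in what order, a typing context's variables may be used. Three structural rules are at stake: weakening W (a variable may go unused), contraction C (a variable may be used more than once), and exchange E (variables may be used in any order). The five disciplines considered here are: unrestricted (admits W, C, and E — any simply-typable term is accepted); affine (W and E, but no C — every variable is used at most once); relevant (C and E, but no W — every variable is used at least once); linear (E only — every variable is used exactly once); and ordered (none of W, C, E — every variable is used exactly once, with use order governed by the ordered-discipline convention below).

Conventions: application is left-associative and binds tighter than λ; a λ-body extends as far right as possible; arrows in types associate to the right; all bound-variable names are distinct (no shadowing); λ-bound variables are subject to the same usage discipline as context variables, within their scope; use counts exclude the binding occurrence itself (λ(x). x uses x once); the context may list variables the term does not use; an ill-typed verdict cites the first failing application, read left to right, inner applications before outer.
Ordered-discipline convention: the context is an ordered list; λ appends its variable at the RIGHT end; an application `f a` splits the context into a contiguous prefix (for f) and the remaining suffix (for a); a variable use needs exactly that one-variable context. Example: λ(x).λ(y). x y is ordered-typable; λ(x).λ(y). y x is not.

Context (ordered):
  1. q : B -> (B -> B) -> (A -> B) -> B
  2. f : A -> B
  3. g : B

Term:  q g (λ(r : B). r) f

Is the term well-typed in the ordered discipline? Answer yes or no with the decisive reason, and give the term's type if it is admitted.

no — no ordered split (uses run q, g, r, f)
usage: q=1; f=1; g=1; r (λ-bound)=1
use order (left to right): q, g, r, f
typing: well-typed — term : B
summary: ordered ✗, linear ✓, affine ✓, relevant ✓, unrestricted ✓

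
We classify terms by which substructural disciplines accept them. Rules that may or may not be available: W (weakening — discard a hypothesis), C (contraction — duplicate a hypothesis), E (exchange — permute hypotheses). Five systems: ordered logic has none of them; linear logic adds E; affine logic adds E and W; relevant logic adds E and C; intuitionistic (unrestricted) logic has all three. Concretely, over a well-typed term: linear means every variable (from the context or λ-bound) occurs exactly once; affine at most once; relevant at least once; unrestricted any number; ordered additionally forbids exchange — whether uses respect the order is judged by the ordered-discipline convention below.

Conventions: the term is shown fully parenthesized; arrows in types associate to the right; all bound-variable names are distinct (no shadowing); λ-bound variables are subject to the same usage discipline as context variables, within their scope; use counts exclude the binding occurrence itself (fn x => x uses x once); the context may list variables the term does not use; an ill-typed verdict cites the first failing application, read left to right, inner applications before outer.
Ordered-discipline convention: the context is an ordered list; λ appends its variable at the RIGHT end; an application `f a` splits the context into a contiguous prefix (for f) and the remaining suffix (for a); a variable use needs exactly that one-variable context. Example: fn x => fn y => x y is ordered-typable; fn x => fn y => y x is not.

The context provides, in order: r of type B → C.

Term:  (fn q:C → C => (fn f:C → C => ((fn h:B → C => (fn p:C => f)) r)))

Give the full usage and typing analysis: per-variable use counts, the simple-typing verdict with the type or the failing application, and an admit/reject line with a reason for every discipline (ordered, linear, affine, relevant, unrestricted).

use counts: r: 1, q (λ-bound): 0, f (λ-bound): 1, h (λ-bound): 0, p (λ-bound): 0
left-to-right use order: f, r
typing: well-typed at (C → C) → (C → C) → C → C → C
ordered: ✗, q, h, p left unused
linear: ✗, q, h, p left unused
affine: ✓, r, q, f, h, p: no repeats, contraction unneeded
relevant: ✗, q, h, p left unused
unrestricted: ✓, well-typed at (C → C) → (C → C) → C → C → C; no restrictions here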